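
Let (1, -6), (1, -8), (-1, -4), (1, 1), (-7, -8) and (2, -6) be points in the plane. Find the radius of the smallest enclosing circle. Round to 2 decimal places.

6.02

By Welzl's lemma the MEC is supported by two points (diametrically opposite) or three points (on a circumcircle).
The farthest pair is (1, 1)–(-7, -8) with squared distance 145. The circle on this segment as diameter has centre (-3, -3.5) and r² = 145/4 = 36.25.
Check (1, -6): distance² to centre = 22.25 ≤ 36.25, so it lies inside.
All remaining points lie in this disk, and no smaller disk contains both endpoints, so this is the minimum enclosing circle.
r = √(36.25) ≈ 6.02.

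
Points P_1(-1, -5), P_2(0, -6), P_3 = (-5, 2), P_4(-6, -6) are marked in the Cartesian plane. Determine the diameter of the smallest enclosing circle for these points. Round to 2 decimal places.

A smallest enclosing disk is always determined by at most three of the input points on its boundary.
The minimum enclosing circle is determined by three boundary points: P_2, P_3, P_4.
Their circumcentre is (-3, -2.3125) with r² = 22.59765625.
The farthest remaining point P_1 is at distance² 11.22265625 ≤ 22.59765625.
Diameter = 2r = 2√(22.59765625) ≈ 9.51.

9.51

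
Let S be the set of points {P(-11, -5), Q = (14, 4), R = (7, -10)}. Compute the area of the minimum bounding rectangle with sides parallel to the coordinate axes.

x ranges over [-11, 14], width 25.
y ranges over [-10, 4], height 14.
Area = 25 × 14 = 350.

350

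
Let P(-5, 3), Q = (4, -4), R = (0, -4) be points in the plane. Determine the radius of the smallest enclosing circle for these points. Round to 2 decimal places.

Side lengths²: PQ² = 130, PR² = 74, QR² = 16.
Since PQ² = 130 ≥ 74 + 16 = 90, the angle opposite PQ is not acute, so the smallest enclosing circle has PQ as diameter.
Centre = midpoint of PQ = (-0.5, -0.5), r² = 130/4 = 32.5.
r = √(32.5) ≈ 5.70.

5.70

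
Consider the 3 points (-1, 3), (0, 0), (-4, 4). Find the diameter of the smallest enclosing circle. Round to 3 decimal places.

Call the three points A, B, C in the order given.
Side lengths²: AB² = 10, AC² = 10, BC² = 32.
Since BC² = 32 ≥ 10 + 10 = 20, the angle opposite BC is not acute, so the smallest enclosing circle has BC as diameter.
Centre = midpoint of BC = (-2, 2), r² = 32/4 = 8.
Diameter = 2r = 2√8 ≈ 5.657.

5.657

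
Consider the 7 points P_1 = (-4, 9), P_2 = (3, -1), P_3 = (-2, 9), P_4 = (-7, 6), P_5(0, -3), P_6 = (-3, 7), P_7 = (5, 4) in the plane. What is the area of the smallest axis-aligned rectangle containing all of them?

x ranges over [-7, 5], width 12.
y ranges over [-3, 9], height 12.
Area = 12 × 12 = 144.

144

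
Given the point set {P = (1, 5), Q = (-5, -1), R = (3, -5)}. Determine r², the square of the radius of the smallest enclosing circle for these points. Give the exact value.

260/9

Side lengths²: PQ² = 72, PR² = 104, QR² = 80.
Since PR² = 104 < 80 + 72 = 152, the triangle is acute, so the smallest enclosing circle is the circumcircle.
Circumcentre = (1/3, -1/3), r² = 260/9.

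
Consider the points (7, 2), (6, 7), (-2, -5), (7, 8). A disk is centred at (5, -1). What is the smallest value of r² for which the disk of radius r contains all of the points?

85

The required radius is the distance from (5, -1) to the farthest point.
Squared distances: 13, 65, 65, 85.
Maximum is 85, attained at (7, 8).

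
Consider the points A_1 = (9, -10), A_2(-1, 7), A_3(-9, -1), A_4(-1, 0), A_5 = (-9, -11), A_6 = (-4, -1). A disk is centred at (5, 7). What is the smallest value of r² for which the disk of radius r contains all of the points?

520

The required radius is the distance from (5, 7) to the farthest point.
Squared distances: 305, 36, 260, 85, 520, 145.
Maximum is 520, attained at A_5.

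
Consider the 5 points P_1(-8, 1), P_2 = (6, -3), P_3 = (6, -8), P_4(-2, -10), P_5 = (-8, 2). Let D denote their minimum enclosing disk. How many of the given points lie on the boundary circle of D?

By Welzl's lemma the MEC is supported by two points (diametrically opposite) or three points (on a circumcircle).
The farthest pair is P_3–P_5 with squared distance 296. The circle on this segment as diameter has centre (-1, -3) and r² = 296/4 = 74.
Check P_1: distance² to centre = 65 ≤ 74, so it lies inside.
All remaining points lie in this disk, and no smaller disk contains both endpoints, so this is the minimum enclosing circle.
The points at distance exactly r from the centre are P_3, P_5 — 2 points.

2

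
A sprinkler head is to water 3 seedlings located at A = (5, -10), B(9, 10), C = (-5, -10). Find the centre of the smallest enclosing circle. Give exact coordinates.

Side lengths²: AB² = 416, AC² = 100, BC² = 596.
Since BC² = 596 ≥ 416 + 100 = 516, the angle opposite BC is not acute, so the smallest enclosing circle has BC as diameter.
Centre = midpoint of BC = (2, 0), r² = 596/4 = 149.
Centre = (2, 0).

(2, 0)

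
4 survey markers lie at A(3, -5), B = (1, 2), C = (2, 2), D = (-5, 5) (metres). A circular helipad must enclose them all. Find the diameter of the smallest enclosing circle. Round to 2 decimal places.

The minimum enclosing circle of a finite set is fixed by two of the points (as a diameter) or three (as a circumcircle).
The farthest pair is A–D with squared distance 164. The circle on this segment as diameter has centre (-1, 0) and r² = 164/4 = 41.
Check B: distance² to centre = 8 ≤ 41, so it lies inside.
All remaining points lie in this disk, and no smaller disk contains both endpoints, so this is the minimum enclosing circle.
Diameter = 2r = 2√41 ≈ 12.81.

12.81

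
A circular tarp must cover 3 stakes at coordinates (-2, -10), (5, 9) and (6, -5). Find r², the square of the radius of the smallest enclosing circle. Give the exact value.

102.5

Call the three points A, B, C in the order given.
Side lengths²: AB² = 410, AC² = 89, BC² = 197.
Since AB² = 410 ≥ 197 + 89 = 286, the angle opposite AB is not acute, so the smallest enclosing circle has AB as diameter.
Centre = midpoint of AB = (1.5, -0.5), r² = 410/4 = 102.5.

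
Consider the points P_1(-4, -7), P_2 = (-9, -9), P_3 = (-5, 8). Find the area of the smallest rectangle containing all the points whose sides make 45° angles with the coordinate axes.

168

In coordinates u = x + y, v = x − y the rectangle is axis-aligned; the map (x,y)→(u,v) scales areas by 2.
u-values: -11, -18, 3; range = 3 − (-18) = 21.
v-values: 3, 0, -13; range = 3 − (-13) = 16.
Area = (21 × 16) / 2 = 168.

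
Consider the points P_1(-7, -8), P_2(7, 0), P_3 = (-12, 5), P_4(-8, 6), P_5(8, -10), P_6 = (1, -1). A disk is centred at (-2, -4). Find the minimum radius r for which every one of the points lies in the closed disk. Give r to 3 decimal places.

13.454

The required radius is the distance from (-2, -4) to the farthest point.
Squared distances: 41, 97, 181, 136, 136, 18.
Maximum is 181, attained at P_3.
r = √181 ≈ 13.454.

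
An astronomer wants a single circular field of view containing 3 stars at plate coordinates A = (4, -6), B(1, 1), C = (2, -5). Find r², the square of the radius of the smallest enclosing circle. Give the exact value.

14.5

Side lengths²: AB² = 58, AC² = 5, BC² = 37.
Since AB² = 58 ≥ 37 + 5 = 42, the angle opposite AB is not acute, so the smallest enclosing circle has AB as diameter.
Centre = midpoint of AB = (2.5, -2.5), r² = 58/4 = 14.5.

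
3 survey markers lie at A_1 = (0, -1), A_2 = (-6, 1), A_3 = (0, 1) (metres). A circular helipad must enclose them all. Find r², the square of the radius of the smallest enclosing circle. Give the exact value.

10

Side lengths²: A_1A_2² = 40, A_1A_3² = 4, A_2A_3² = 36.
Since A_1A_2² = 40 ≥ 36 + 4 = 40, the angle opposite A_1A_2 is not acute, so the smallest enclosing circle has A_1A_2 as diameter.
Centre = midpoint of A_1A_2 = (-3, 0), r² = 40/4 = 10.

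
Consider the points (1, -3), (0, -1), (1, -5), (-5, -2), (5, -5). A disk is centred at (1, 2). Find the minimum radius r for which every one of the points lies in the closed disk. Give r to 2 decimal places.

The required radius is the distance from (1, 2) to the farthest point.
Squared distances: 25, 10, 49, 52, 65.
Maximum is 65, attained at (5, -5).
r = √65 ≈ 8.06.

8.06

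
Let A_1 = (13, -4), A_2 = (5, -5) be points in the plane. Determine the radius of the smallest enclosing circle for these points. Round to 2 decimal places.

The smallest circle enclosing two points has them as diameter endpoints.
Centre = midpoint = (9, -4.5); r² = |A_1A_2|²/4 = 65/4 = 16.25.
r = √(16.25) ≈ 4.03.

4.03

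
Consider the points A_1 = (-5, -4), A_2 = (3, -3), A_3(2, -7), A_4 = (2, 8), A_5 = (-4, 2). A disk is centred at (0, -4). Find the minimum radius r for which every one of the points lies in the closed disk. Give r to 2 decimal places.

The required radius is the distance from (0, -4) to the farthest point.
Squared distances: 25, 10, 13, 148, 52.
Maximum is 148, attained at A_4.
r = √148 ≈ 12.17.

12.17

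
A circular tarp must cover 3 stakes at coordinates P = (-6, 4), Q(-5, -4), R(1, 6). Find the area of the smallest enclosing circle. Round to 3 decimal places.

Side lengths²: PQ² = 65, PR² = 53, QR² = 136.
Since QR² = 136 ≥ 65 + 53 = 118, the angle opposite QR is not acute, so the smallest enclosing circle has QR as diameter.
Centre = midpoint of QR = (-2, 1), r² = 136/4 = 34.
Area = π·r² = π·34 ≈ 106.814.

106.814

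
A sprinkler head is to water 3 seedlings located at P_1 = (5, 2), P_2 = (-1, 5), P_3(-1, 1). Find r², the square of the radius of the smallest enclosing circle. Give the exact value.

11.5625

Side lengths²: P_1P_2² = 45, P_1P_3² = 37, P_2P_3² = 16.
Since P_1P_2² = 45 < 37 + 16 = 53, the triangle is acute, so the smallest enclosing circle is the circumcircle.
Circumcentre = (1.75, 3), r² = 11.5625.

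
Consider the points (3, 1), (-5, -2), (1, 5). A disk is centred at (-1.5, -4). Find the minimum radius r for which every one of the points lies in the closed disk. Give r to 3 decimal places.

9.341

The required radius is the distance from (-1.5, -4) to the farthest point.
Squared distances: 45.25, 16.25, 87.25.
Maximum is 87.25, attained at (1, 5).
r = √(87.25) ≈ 9.341.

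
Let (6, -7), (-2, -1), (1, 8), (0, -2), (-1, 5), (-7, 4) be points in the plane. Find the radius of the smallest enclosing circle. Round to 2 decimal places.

8.60

The minimum enclosing circle of a finite set is fixed by two of the points (as a diameter) or three (as a circumcircle).
The minimum enclosing circle is determined by three boundary points: (6, -7), (1, 8), (-7, 4).
Their circumcentre is (2/7, -4/7) with r² = 3625/49.
The farthest remaining point (-1, 5) is at distance² 1602/49 ≤ 3625/49.
r = √(3625/49) ≈ 8.60.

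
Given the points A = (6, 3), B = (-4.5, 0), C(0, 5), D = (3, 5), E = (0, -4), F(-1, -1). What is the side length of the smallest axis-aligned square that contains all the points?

10.5

The bounding box has width 10.5 and height 9.
An axis-aligned square enclosing the set must have side ≥ max(width, height).
So the minimum side is max(10.5, 9) = 10.5.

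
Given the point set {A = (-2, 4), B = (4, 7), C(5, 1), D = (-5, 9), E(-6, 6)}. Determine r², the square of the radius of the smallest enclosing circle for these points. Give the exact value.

By Welzl's lemma the MEC is supported by two points (diametrically opposite) or three points (on a circumcircle).
The farthest pair is C–D with squared distance 164. The circle on this segment as diameter has centre (0, 5) and r² = 164/4 = 41.
Check A: distance² to centre = 5 ≤ 41, so it lies inside.
All remaining points lie in this disk, and no smaller disk contains both endpoints, so this is the minimum enclosing circle.

41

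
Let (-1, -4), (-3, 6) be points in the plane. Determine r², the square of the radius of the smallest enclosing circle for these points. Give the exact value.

26

The smallest circle enclosing two points has them as diameter endpoints.
Centre = midpoint = (-2, 1); r² = |(-1, -4)−(-3, 6)|²/4 = 104/4 = 26.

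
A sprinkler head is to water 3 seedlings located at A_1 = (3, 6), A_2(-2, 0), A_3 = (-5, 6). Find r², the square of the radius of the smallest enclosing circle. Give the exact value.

19.0625

Side lengths²: A_1A_2² = 61, A_1A_3² = 64, A_2A_3² = 45.
Since A_1A_3² = 64 < 61 + 45 = 106, the triangle is acute, so the smallest enclosing circle is the circumcircle.
Circumcentre = (-1, 4.25), r² = 19.0625.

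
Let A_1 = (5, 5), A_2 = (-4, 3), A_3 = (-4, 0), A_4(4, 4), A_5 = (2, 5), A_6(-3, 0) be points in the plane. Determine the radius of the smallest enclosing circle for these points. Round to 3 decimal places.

The farthest pair is A_1–A_3 with squared distance 106. The circle on this segment as diameter has centre (0.5, 2.5) and r² = 106/4 = 26.5.
Check A_2: distance² to centre = 20.5 ≤ 26.5, so it lies inside.
All remaining points lie in this disk, and no smaller disk contains both endpoints, so this is the minimum enclosing circle.
r = √(26.5) ≈ 5.148.

5.148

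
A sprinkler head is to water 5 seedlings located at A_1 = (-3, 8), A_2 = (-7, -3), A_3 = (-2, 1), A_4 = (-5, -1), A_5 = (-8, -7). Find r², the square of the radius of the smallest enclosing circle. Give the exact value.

62.5

By Welzl's lemma the MEC is supported by two points (diametrically opposite) or three points (on a circumcircle).
The farthest pair is A_1–A_5 with squared distance 250. The circle on this segment as diameter has centre (-5.5, 0.5) and r² = 250/4 = 62.5.
Check A_2: distance² to centre = 14.5 ≤ 62.5, so it lies inside.
All remaining points lie in this disk, and no smaller disk contains both endpoints, so this is the minimum enclosing circle.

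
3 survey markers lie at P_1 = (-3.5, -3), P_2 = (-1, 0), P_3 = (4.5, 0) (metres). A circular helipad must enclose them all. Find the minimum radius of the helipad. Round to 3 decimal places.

Side lengths²: P_1P_2² = 15.25, P_1P_3² = 73, P_2P_3² = 30.25.
Since P_1P_3² = 73 ≥ 30.25 + 15.25 = 45.5, the angle opposite P_1P_3 is not acute, so the smallest enclosing circle has P_1P_3 as diameter.
Centre = midpoint of P_1P_3 = (0.5, -1.5), r² = 73/4 = 18.25.
r = √(18.25) ≈ 4.272.

4.272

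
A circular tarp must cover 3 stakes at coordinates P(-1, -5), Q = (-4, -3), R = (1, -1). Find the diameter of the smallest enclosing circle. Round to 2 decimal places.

Side lengths²: PQ² = 13, PR² = 20, QR² = 29.
Since QR² = 29 < 20 + 13 = 33, the triangle is acute, so the smallest enclosing circle is the circumcircle.
Circumcentre = (-1.375, -2.3125), r² = 7.36328125.
Diameter = 2r = 2√(7.36328125) ≈ 5.43.

5.43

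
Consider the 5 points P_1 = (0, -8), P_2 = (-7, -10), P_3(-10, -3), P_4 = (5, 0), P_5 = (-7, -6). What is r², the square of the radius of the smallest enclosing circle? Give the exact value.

By Welzl's lemma the MEC is supported by two points (diametrically opposite) or three points (on a circumcircle).
The minimum enclosing circle is determined by three boundary points: P_2, P_3, P_4.
Their circumcentre is (-39/19, -71/19) with r² = 22997/361.
The farthest remaining point P_5 is at distance² 10685/361 ≤ 22997/361.

22997/361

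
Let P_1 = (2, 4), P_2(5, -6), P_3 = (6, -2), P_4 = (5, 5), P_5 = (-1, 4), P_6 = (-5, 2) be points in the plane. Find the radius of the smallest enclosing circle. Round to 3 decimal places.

6.685

A smallest enclosing disk is always determined by at most three of the input points on its boundary.
The minimum enclosing circle is determined by three boundary points: P_2, P_4, P_6.
Their circumcentre is (1.2, -0.5) with r² = 44.69.
The farthest remaining point P_3 is at distance² 25.29 ≤ 44.69.
r = √(44.69) ≈ 6.685.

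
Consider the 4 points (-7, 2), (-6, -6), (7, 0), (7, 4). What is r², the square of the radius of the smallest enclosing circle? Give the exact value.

A smallest enclosing disk is always determined by at most three of the input points on its boundary.
The farthest pair is (-6, -6)–(7, 4) with squared distance 269. The circle on this segment as diameter has centre (0.5, -1) and r² = 269/4 = 67.25.
Check (-7, 2): distance² to centre = 65.25 ≤ 67.25, so it lies inside.
All remaining points lie in this disk, and no smaller disk contains both endpoints, so this is the minimum enclosing circle.

67.25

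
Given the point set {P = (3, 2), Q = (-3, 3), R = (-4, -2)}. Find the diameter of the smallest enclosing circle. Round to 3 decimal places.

8.062

Side lengths²: PQ² = 37, PR² = 65, QR² = 26.
Since PR² = 65 ≥ 37 + 26 = 63, the angle opposite PR is not acute, so the smallest enclosing circle has PR as diameter.
Centre = midpoint of PR = (-0.5, 0), r² = 65/4 = 16.25.
Diameter = 2r = 2√(16.25) ≈ 8.062.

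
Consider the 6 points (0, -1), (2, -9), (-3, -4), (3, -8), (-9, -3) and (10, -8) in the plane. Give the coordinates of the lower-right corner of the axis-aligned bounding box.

x-range [-9, 10], y-range [-9, -1].
The lower-right corner is (10, -9).

(10, -9)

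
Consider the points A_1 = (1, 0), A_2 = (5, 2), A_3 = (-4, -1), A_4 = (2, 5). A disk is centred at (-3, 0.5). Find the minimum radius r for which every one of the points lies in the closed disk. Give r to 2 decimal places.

8.14

The required radius is the distance from (-3, 0.5) to the farthest point.
Squared distances: 16.25, 66.25, 3.25, 45.25.
Maximum is 66.25, attained at A_2.
r = √(66.25) ≈ 8.14.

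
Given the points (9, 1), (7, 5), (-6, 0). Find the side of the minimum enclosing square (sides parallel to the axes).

15

The bounding box has width 15 and height 5.
An axis-aligned square enclosing the set must have side ≥ max(width, height).
So the minimum side is max(15, 5) = 15.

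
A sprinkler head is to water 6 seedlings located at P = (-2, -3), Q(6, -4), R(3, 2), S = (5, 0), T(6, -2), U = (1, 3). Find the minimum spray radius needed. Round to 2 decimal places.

4.56

The minimum enclosing circle of a finite set is fixed by two of the points (as a diameter) or three (as a circumcircle).
The minimum enclosing circle is determined by three boundary points: P, Q, U.
Their circumcentre is (77/34, -47/34) with r² = 12025/578.
The farthest remaining point T is at distance² 8285/578 ≤ 12025/578.
r = √(12025/578) ≈ 4.56.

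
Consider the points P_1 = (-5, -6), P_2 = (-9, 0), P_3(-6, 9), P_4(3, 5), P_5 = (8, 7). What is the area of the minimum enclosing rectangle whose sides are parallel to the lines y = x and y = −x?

208

In coordinates u = x + y, v = x − y the rectangle is axis-aligned; the map (x,y)→(u,v) scales areas by 2.
u-values: -11, -9, 3, 8, 15; range = 15 − (-11) = 26.
v-values: 1, -9, -15, -2, 1; range = 1 − (-15) = 16.
Area = (26 × 16) / 2 = 208.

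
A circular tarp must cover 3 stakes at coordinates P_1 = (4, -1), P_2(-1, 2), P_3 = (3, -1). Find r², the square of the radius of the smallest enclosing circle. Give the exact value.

Side lengths²: P_1P_2² = 34, P_1P_3² = 1, P_2P_3² = 25.
Since P_1P_2² = 34 ≥ 25 + 1 = 26, the angle opposite P_1P_2 is not acute, so the smallest enclosing circle has P_1P_2 as diameter.
Centre = midpoint of P_1P_2 = (1.5, 0.5), r² = 34/4 = 8.5.

8.5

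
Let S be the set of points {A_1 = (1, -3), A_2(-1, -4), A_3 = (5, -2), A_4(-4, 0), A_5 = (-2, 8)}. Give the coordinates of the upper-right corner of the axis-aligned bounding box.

(5, 8)

x-range [-4, 5], y-range [-4, 8].
The upper-right corner is (5, 8).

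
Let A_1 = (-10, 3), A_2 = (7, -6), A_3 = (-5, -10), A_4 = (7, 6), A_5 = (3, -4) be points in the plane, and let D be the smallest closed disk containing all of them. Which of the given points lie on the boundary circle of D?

The minimum enclosing circle of a finite set is fixed by two of the points (as a diameter) or three (as a circumcircle).
The minimum enclosing circle is determined by three boundary points: A_1, A_3, A_4.
Their circumcentre is (-33/59, -49/59) with r² = 361325/3481.
The farthest remaining point A_2 is at distance² 291941/3481 ≤ 361325/3481.
The points at distance exactly r from the centre are A_1, A_3, A_4 — 3 points.

A_1, A_3, A_4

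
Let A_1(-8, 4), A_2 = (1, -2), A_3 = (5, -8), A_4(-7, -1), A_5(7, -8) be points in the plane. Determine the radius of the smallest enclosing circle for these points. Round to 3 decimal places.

9.605

By Welzl's lemma the MEC is supported by two points (diametrically opposite) or three points (on a circumcircle).
The farthest pair is A_1–A_5 with squared distance 369. The circle on this segment as diameter has centre (-0.5, -2) and r² = 369/4 = 92.25.
Check A_2: distance² to centre = 2.25 ≤ 92.25, so it lies inside.
All remaining points lie in this disk, and no smaller disk contains both endpoints, so this is the minimum enclosing circle.
r = √(92.25) ≈ 9.605.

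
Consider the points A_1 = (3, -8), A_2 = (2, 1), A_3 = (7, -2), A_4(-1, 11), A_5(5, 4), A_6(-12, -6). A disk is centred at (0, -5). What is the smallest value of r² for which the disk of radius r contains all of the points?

257

The required radius is the distance from (0, -5) to the farthest point.
Squared distances: 18, 40, 58, 257, 106, 145.
Maximum is 257, attained at A_4.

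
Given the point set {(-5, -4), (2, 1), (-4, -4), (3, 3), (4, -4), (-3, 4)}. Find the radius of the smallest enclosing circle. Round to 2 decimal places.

5.48

The minimum enclosing circle of a finite set is fixed by two of the points (as a diameter) or three (as a circumcircle).
The minimum enclosing circle is determined by three boundary points: (-5, -4), (4, -4), (-3, 4).
Their circumcentre is (-0.5, -0.875) with r² = 30.015625.
The farthest remaining point (3, 3) is at distance² 27.265625 ≤ 30.015625.
r = √(30.015625) ≈ 5.48.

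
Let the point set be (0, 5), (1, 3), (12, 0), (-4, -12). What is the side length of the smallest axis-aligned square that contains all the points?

17

The bounding box has width 16 and height 17.
An axis-aligned square enclosing the set must have side ≥ max(width, height).
So the minimum side is max(16, 17) = 17.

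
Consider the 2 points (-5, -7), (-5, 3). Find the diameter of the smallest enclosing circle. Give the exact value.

10

The smallest circle enclosing two points has them as diameter endpoints.
Centre = midpoint = (-5, -2); r² = |(-5, -7)−(-5, 3)|²/4 = 100/4 = 25.
Diameter = 2r = 2√25 = 10.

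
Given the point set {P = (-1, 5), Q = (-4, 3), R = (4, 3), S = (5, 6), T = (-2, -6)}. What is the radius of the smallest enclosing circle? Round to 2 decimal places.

6.95

The farthest pair is S–T with squared distance 193. The circle on this segment as diameter has centre (1.5, 0) and r² = 193/4 = 48.25.
Check P: distance² to centre = 31.25 ≤ 48.25, so it lies inside.
All remaining points lie in this disk, and no smaller disk contains both endpoints, so this is the minimum enclosing circle.
r = √(48.25) ≈ 6.95.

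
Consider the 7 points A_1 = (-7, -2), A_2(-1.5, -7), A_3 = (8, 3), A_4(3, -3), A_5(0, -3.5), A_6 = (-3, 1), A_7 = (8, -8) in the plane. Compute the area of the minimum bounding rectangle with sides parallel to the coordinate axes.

165

x ranges over [-7, 8], width 15.
y ranges over [-8, 3], height 11.
Area = 15 × 11 = 165.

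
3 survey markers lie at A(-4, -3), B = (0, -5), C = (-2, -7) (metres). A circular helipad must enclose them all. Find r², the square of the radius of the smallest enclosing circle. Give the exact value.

Side lengths²: AB² = 20, AC² = 20, BC² = 8.
Since AC² = 20 < 20 + 8 = 28, the triangle is acute, so the smallest enclosing circle is the circumcircle.
Circumcentre = (-7/3, -14/3), r² = 50/9.

50/9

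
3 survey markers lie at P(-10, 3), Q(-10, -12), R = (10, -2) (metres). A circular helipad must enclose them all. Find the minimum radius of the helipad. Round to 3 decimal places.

11.524

Side lengths²: PQ² = 225, PR² = 425, QR² = 500.
Since QR² = 500 < 425 + 225 = 650, the triangle is acute, so the smallest enclosing circle is the circumcircle.
Circumcentre = (-1.25, -4.5), r² = 132.8125.
r = √(132.8125) ≈ 11.524.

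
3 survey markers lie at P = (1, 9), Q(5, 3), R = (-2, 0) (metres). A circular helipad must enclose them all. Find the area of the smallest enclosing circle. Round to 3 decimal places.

Side lengths²: PQ² = 52, PR² = 90, QR² = 58.
Since PR² = 90 < 58 + 52 = 110, the triangle is acute, so the smallest enclosing circle is the circumcircle.
Circumcentre = (1/3, 38/9), r² = 1885/81.
Area = π·r² = π·1885/81 ≈ 73.110.

73.110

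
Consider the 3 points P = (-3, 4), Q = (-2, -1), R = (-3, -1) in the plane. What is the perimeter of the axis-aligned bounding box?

Width = max x − min x = -2 − (-3) = 1.
Height = max y − min y = 4 − (-1) = 5.
Perimeter = 2(1 + 5) = 12.

12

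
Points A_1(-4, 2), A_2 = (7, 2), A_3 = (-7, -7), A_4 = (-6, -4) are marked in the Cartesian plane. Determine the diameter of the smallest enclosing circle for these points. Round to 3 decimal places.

16.643

A smallest enclosing disk is always determined by at most three of the input points on its boundary.
The farthest pair is A_2–A_3 with squared distance 277. The circle on this segment as diameter has centre (0, -2.5) and r² = 277/4 = 69.25.
Check A_1: distance² to centre = 36.25 ≤ 69.25, so it lies inside.
All remaining points lie in this disk, and no smaller disk contains both endpoints, so this is the minimum enclosing circle.
Diameter = 2r = 2√(69.25) ≈ 16.643.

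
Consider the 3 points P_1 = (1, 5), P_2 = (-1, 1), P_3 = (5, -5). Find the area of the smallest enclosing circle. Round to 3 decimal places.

Side lengths²: P_1P_2² = 20, P_1P_3² = 116, P_2P_3² = 72.
Since P_1P_3² = 116 ≥ 72 + 20 = 92, the angle opposite P_1P_3 is not acute, so the smallest enclosing circle has P_1P_3 as diameter.
Centre = midpoint of P_1P_3 = (3, 0), r² = 116/4 = 29.
Area = π·r² = π·29 ≈ 91.106.

91.106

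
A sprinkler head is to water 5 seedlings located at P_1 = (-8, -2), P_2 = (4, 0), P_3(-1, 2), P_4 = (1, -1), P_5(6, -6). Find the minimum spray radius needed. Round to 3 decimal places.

7.280

By Welzl's lemma the MEC is supported by two points (diametrically opposite) or three points (on a circumcircle).
The farthest pair is P_1–P_5 with squared distance 212. The circle on this segment as diameter has centre (-1, -4) and r² = 212/4 = 53.
Check P_2: distance² to centre = 41 ≤ 53, so it lies inside.
All remaining points lie in this disk, and no smaller disk contains both endpoints, so this is the minimum enclosing circle.
r = √53 ≈ 7.280.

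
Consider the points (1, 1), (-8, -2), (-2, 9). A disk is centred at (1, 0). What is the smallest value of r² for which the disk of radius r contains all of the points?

90

The required radius is the distance from (1, 0) to the farthest point.
Squared distances: 1, 85, 90.
Maximum is 90, attained at (-2, 9).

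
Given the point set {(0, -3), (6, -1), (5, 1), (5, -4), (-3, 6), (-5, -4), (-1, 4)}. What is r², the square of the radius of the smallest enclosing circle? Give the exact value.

42.64

By Welzl's lemma the MEC is supported by two points (diametrically opposite) or three points (on a circumcircle).
The minimum enclosing circle is determined by three boundary points: (5, -4), (-3, 6), (-5, -4).
Their circumcentre is (0, 0.2) with r² = 42.64.
The farthest remaining point (6, -1) is at distance² 37.44 ≤ 42.64.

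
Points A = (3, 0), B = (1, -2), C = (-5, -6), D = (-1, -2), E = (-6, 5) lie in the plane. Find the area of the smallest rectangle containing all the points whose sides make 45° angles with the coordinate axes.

98

In coordinates u = x + y, v = x − y the rectangle is axis-aligned; the map (x,y)→(u,v) scales areas by 2.
u-values: 3, -1, -11, -3, -1; range = 3 − (-11) = 14.
v-values: 3, 3, 1, 1, -11; range = 3 − (-11) = 14.
Area = (14 × 14) / 2 = 98.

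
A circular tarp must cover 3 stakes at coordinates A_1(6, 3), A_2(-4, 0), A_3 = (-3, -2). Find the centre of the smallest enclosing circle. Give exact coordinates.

Side lengths²: A_1A_2² = 109, A_1A_3² = 106, A_2A_3² = 5.
Since A_1A_2² = 109 < 106 + 5 = 111, the triangle is acute, so the smallest enclosing circle is the circumcircle.
Circumcentre = (49/46, 59/46), r² = 28885/1058.
Centre = (49/46, 59/46).

(49/46, 59/46)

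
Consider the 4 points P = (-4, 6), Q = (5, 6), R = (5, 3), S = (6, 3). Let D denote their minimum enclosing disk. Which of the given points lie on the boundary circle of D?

P, S

The farthest pair is P–S with squared distance 109. The circle on this segment as diameter has centre (1, 4.5) and r² = 109/4 = 27.25.
Check Q: distance² to centre = 18.25 ≤ 27.25, so it lies inside.
All remaining points lie in this disk, and no smaller disk contains both endpoints, so this is the minimum enclosing circle.
The points at distance exactly r from the centre are P, S — 2 points.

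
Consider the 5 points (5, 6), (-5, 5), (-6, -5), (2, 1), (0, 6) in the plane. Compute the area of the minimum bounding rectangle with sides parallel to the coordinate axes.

121

x ranges over [-6, 5], width 11.
y ranges over [-5, 6], height 11.
Area = 11 × 11 = 121.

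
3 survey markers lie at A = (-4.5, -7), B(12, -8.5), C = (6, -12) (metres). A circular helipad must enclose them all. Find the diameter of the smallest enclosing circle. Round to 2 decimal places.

16.57

Side lengths²: AB² = 274.5, AC² = 135.25, BC² = 48.25.
Since AB² = 274.5 ≥ 135.25 + 48.25 = 183.5, the angle opposite AB is not acute, so the smallest enclosing circle has AB as diameter.
Centre = midpoint of AB = (3.75, -7.75), r² = 274.5/4 = 68.625.
Diameter = 2r = 2√(68.625) ≈ 16.57.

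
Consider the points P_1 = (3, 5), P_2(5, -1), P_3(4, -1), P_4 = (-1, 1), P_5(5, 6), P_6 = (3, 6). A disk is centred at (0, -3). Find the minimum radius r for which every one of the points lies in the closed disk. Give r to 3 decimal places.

The required radius is the distance from (0, -3) to the farthest point.
Squared distances: 73, 29, 20, 17, 106, 90.
Maximum is 106, attained at P_5.
r = √106 ≈ 10.296.

10.296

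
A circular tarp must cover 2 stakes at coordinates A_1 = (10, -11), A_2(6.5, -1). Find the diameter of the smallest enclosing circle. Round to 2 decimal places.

The smallest circle enclosing two points has them as diameter endpoints.
Centre = midpoint = (8.25, -6); r² = |A_1A_2|²/4 = 112.25/4 = 28.0625.
Diameter = 2r = 2√(28.0625) ≈ 10.59.

10.59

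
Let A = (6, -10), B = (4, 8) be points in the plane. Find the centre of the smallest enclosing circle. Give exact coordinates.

The smallest circle enclosing two points has them as diameter endpoints.
Centre = midpoint = (5, -1); r² = |AB|²/4 = 328/4 = 82.
Centre = (5, -1).

(5, -1)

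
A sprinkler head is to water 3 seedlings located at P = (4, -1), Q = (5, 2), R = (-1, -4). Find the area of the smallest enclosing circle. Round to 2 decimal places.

56.55

Side lengths²: PQ² = 10, PR² = 34, QR² = 72.
Since QR² = 72 ≥ 34 + 10 = 44, the angle opposite QR is not acute, so the smallest enclosing circle has QR as diameter.
Centre = midpoint of QR = (2, -1), r² = 72/4 = 18.
Area = π·r² = π·18 ≈ 56.55.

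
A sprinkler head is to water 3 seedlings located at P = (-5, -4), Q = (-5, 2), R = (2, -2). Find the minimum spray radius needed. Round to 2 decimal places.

4.19

Side lengths²: PQ² = 36, PR² = 53, QR² = 65.
Since QR² = 65 < 53 + 36 = 89, the triangle is acute, so the smallest enclosing circle is the circumcircle.
Circumcentre = (-29/14, -1), r² = 3445/196.
r = √(3445/196) ≈ 4.19.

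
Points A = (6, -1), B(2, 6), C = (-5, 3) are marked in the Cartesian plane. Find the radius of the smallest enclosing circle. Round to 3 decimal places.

Side lengths²: AB² = 65, AC² = 137, BC² = 58.
Since AC² = 137 ≥ 65 + 58 = 123, the angle opposite AC is not acute, so the smallest enclosing circle has AC as diameter.
Centre = midpoint of AC = (0.5, 1), r² = 137/4 = 34.25.
r = √(34.25) ≈ 5.852.

5.852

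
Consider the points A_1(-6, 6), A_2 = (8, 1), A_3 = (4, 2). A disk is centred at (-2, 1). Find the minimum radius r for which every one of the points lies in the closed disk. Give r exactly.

The required radius is the distance from (-2, 1) to the farthest point.
Squared distances: 41, 100, 37.
Maximum is 100, attained at A_2.
r = √100 = 10.

10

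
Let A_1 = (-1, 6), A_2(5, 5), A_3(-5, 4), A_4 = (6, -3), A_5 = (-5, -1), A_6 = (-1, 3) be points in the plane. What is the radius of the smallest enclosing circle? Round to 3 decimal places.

6.519

The farthest pair is A_3–A_4 with squared distance 170. The circle on this segment as diameter has centre (0.5, 0.5) and r² = 170/4 = 42.5.
Check A_1: distance² to centre = 32.5 ≤ 42.5, so it lies inside.
All remaining points lie in this disk, and no smaller disk contains both endpoints, so this is the minimum enclosing circle.
r = √(42.5) ≈ 6.519.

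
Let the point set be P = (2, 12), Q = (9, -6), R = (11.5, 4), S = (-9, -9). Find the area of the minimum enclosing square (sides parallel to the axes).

The bounding box has width 20.5 and height 21.
An axis-aligned square enclosing the set must have side ≥ max(width, height).
So the minimum side is max(20.5, 21) = 21.
Area = 21² = 441.

441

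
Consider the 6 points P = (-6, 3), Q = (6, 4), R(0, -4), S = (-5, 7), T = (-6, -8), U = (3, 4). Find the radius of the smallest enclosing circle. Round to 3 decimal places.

8.657

By Welzl's lemma the MEC is supported by two points (diametrically opposite) or three points (on a circumcircle).
The minimum enclosing circle is determined by three boundary points: Q, S, T.
Their circumcentre is (-17/14, -11/14) with r² = 7345/98.
The farthest remaining point U is at distance² 3985/98 ≤ 7345/98.
r = √(7345/98) ≈ 8.657.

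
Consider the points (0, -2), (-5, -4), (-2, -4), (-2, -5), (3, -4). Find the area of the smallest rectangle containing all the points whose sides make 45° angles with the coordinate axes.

32

In coordinates u = x + y, v = x − y the rectangle is axis-aligned; the map (x,y)→(u,v) scales areas by 2.
u-values: -2, -9, -6, -7, -1; range = -1 − (-9) = 8.
v-values: 2, -1, 2, 3, 7; range = 7 − (-1) = 8.
Area = (8 × 8) / 2 = 32.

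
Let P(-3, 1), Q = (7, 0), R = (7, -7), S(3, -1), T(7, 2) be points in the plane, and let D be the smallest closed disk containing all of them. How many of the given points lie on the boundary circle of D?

3

By Welzl's lemma the MEC is supported by two points (diametrically opposite) or three points (on a circumcircle).
The minimum enclosing circle is determined by three boundary points: P, R, T.
Their circumcentre is (2.4, -2.5) with r² = 41.41.
The farthest remaining point Q is at distance² 27.41 ≤ 41.41.
The points at distance exactly r from the centre are P, R, T — 3 points.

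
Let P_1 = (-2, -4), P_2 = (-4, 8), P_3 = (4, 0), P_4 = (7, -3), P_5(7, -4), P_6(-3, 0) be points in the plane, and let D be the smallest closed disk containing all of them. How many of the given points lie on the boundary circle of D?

By Welzl's lemma the MEC is supported by two points (diametrically opposite) or three points (on a circumcircle).
The farthest pair is P_2–P_5 with squared distance 265. The circle on this segment as diameter has centre (1.5, 2) and r² = 265/4 = 66.25.
Check P_1: distance² to centre = 48.25 ≤ 66.25, so it lies inside.
All remaining points lie in this disk, and no smaller disk contains both endpoints, so this is the minimum enclosing circle.
The points at distance exactly r from the centre are P_2, P_5 — 2 points.

2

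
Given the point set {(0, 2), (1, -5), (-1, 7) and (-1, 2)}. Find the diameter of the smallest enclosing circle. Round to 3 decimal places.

12.166

A smallest enclosing disk is always determined by at most three of the input points on its boundary.
The farthest pair is (1, -5)–(-1, 7) with squared distance 148. The circle on this segment as diameter has centre (0, 1) and r² = 148/4 = 37.
Check (0, 2): distance² to centre = 1 ≤ 37, so it lies inside.
All remaining points lie in this disk, and no smaller disk contains both endpoints, so this is the minimum enclosing circle.
Diameter = 2r = 2√37 ≈ 12.166.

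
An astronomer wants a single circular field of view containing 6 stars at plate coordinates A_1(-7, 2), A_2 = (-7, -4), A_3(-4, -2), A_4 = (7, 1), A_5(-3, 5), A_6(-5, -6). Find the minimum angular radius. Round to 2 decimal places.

The minimum enclosing circle is determined by three boundary points: A_1, A_2, A_4.
Their circumcentre is (-5/28, -1) with r² = 43537/784.
The farthest remaining point A_6 is at distance² 37825/784 ≤ 43537/784.
r = √(43537/784) ≈ 7.45.

7.45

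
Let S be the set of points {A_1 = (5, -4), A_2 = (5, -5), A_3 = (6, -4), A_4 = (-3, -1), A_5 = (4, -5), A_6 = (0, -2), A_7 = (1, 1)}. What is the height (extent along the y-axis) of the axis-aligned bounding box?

max y = 1, min y = -5, so height = 6.

6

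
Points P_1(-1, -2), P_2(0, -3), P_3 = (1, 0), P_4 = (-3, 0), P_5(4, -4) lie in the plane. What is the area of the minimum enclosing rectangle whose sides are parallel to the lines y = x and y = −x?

22

In coordinates u = x + y, v = x − y the rectangle is axis-aligned; the map (x,y)→(u,v) scales areas by 2.
u-values: -3, -3, 1, -3, 0; range = 1 − (-3) = 4.
v-values: 1, 3, 1, -3, 8; range = 8 − (-3) = 11.
Area = (4 × 11) / 2 = 22.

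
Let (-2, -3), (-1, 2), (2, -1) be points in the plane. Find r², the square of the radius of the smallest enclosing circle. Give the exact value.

Call the three points A, B, C in the order given.
Side lengths²: AB² = 26, AC² = 20, BC² = 18.
Since AB² = 26 < 20 + 18 = 38, the triangle is acute, so the smallest enclosing circle is the circumcircle.
Circumcentre = (-2/3, -2/3), r² = 65/9.

65/9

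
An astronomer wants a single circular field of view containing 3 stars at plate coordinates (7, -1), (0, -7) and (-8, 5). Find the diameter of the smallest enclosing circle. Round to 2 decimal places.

Call the three points A, B, C in the order given.
Side lengths²: AB² = 85, AC² = 261, BC² = 208.
Since AC² = 261 < 208 + 85 = 293, the triangle is acute, so the smallest enclosing circle is the circumcircle.
Circumcentre = (-19/22, 12/11), r² = 32045/484.
Diameter = 2r = 2√(32045/484) ≈ 16.27.

16.27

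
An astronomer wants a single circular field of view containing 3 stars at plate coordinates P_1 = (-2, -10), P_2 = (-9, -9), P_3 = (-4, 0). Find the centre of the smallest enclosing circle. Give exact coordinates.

(-167/34, -183/34)

Side lengths²: P_1P_2² = 50, P_1P_3² = 104, P_2P_3² = 106.
Since P_2P_3² = 106 < 104 + 50 = 154, the triangle is acute, so the smallest enclosing circle is the circumcircle.
Circumcentre = (-167/34, -183/34), r² = 17225/578.
Centre = (-167/34, -183/34).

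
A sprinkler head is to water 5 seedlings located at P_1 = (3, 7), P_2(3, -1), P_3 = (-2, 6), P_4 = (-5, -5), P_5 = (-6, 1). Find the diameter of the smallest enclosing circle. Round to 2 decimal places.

A smallest enclosing disk is always determined by at most three of the input points on its boundary.
The farthest pair is P_1–P_4 with squared distance 208. The circle on this segment as diameter has centre (-1, 1) and r² = 208/4 = 52.
Check P_2: distance² to centre = 20 ≤ 52, so it lies inside.
All remaining points lie in this disk, and no smaller disk contains both endpoints, so this is the minimum enclosing circle.
Diameter = 2r = 2√52 ≈ 14.42.

14.42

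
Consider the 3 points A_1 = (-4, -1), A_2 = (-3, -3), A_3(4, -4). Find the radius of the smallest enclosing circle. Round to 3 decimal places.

4.272

Side lengths²: A_1A_2² = 5, A_1A_3² = 73, A_2A_3² = 50.
Since A_1A_3² = 73 ≥ 50 + 5 = 55, the angle opposite A_1A_3 is not acute, so the smallest enclosing circle has A_1A_3 as diameter.
Centre = midpoint of A_1A_3 = (0, -2.5), r² = 73/4 = 18.25.
r = √(18.25) ≈ 4.272.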